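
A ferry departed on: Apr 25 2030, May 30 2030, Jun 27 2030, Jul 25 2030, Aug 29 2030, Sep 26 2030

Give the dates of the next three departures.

Oct 31 2030, Nov 28 2030, Dec 26 2030

All Thursdays; the gaps (35, 28, 28, 35, 28) vary with month length.
This is the last Thursday of each month.
Last Thursday of October 2030: Oct 31 2030.
Last Thursday of November 2030: Nov 28 2030.
Last Thursday of December 2030: Dec 26 2030.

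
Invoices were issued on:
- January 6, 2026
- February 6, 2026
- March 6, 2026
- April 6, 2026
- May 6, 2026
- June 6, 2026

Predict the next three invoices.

July 6, 2026; August 6, 2026; September 6, 2026

Each date is the 6th; the gaps (31, 28, 31, 30, 31) track the month lengths.
The rule is the 6th of each month.
July 2026: July 6, 2026.
Next: August 2026 → August 6, 2026.
Next: September 2026 → September 6, 2026.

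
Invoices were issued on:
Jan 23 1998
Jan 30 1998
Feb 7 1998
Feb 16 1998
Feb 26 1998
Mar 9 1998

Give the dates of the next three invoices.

The spacing grows by 1 each time: 7, 8, 9, 10, 11 days.
Next gap: 12 days. Mar 9 1998 + 12 days = Mar 21 1998.
Next gap: 13 days. Mar 21 1998 + 13 days = Apr 3 1998.
Next gap: 14 days. Apr 3 1998 + 14 days = Apr 17 1998.

Mar 21 1998, Apr 3 1998, Apr 17 1998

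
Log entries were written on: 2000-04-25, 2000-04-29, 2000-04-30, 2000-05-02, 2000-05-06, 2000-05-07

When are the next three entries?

Gaps: 4, 1, 2, 4, 1 days — not constant, but cyclic with period 3.
The events fall on every Tuesday, Saturday and Sunday.
The following Tuesday is 2000-05-09.
The following Saturday is 2000-05-13.
The following Sunday is 2000-05-14.

2000-05-09, 2000-05-13, 2000-05-14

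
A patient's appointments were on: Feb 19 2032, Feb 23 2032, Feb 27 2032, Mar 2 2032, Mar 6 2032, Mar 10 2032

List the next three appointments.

Mar 14 2032, Mar 18 2032, Mar 22 2032

The spacing is 4, 4, 4, 4, 4 days — always 4 days.
Mar 10 2032 + 4 days = Mar 14 2032.
Mar 14 2032 + 4 days = Mar 18 2032.
Mar 18 2032 + 4 days = Mar 22 2032.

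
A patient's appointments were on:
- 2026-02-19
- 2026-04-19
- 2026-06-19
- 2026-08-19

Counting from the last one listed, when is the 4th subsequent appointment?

The day-of-month is always 19 (59, 61, 61 days between events).
So this recurs on the 19th of every 2 months.
Next: October 2026 → 2026-10-19.
December 2026: 2026-12-19.
February 2027: 2027-02-19.
Next: April 2027 → 2027-04-19.

2027-04-19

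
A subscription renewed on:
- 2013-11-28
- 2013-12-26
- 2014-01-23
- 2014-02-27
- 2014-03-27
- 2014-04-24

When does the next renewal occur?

2014-05-22

Gaps: 28, 28, 35, 28, 28 days — a mix of 28 and 35. Every date is a Thursday.
Each is the 4th Thursday of its month.
4th Thursday of May 2014: 2014-05-22.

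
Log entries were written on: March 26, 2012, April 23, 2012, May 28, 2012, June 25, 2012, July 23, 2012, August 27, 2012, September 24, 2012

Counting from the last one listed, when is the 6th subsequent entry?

March 25, 2013

These are Mondays at 28- or 35-day spacing (28, 35, 28, 28, 35, 28).
The pattern: 4th Monday of the month.
4th Monday of October 2012: October 22, 2012.
November 2012 — 4th Monday is November 26, 2012.
4th Monday of December 2012: December 24, 2012.
4th Monday of January 2013: January 28, 2013.
4th Monday of February 2013: February 25, 2013.
4th Monday of March 2013: March 25, 2013.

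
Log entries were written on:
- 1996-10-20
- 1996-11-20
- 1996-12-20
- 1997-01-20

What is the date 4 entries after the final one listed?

The day-of-month is always 20 (31, 30, 31 days between events).
So this recurs on the 20th of each month.
February 1997: 1997-02-20.
Next: March 1997 → 1997-03-20.
April 1997: 1997-04-20.
May 1997: 1997-05-20.

1997-05-20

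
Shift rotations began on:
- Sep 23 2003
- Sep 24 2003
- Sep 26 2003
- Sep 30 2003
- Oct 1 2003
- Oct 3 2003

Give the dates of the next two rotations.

The gap pattern 1, 2, 4, 1, 2 repeats every 3 events.
These are the Tuesdays, Wednesdays and Fridays of each week.
Next Tuesday: Oct 7 2003.
The following Wednesday is Oct 8 2003.

Oct 7 2003, Oct 8 2003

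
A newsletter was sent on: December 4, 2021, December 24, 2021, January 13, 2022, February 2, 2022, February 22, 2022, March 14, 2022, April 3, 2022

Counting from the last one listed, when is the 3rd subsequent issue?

Every event comes 20 days after the last (20, 20, 20, 20, 20, 20).
April 3, 2022 + 20 days = April 23, 2022.
April 23, 2022 + 20 days = May 13, 2022.
May 13, 2022 + 20 days = June 2, 2022.

June 2, 2022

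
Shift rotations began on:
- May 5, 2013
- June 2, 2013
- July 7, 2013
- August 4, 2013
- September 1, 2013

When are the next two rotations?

Gaps: 28, 35, 28, 28 days — a mix of 28 and 35. Every date is a Sunday.
Each is the 1st Sunday of its month.
1st Sunday of October 2013: October 6, 2013.
1st Sunday of November 2013: November 3, 2013.

October 6, 2013; November 3, 2013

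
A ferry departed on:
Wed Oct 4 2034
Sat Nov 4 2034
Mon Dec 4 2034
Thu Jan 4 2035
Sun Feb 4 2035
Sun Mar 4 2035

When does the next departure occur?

Wed Apr 4 2035

Gaps: 31, 30, 31, 31, 28 days — not constant. Every event is on the 4th of the month.
Pattern: the 4th of each month.
April 2035: Wed Apr 4 2035.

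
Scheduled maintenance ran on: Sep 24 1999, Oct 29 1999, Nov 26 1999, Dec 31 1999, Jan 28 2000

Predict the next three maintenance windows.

These are Fridays with 35, 28, 35, 28-day gaps.
Each is the final Friday of its month — Oct 29 1999 is past the 28th, so '4th Friday' doesn't fit.
Last Friday of February 2000: Feb 25 2000.
March 2000 ends with Friday Mar 31 2000.
April 2000 ends with Friday Apr 28 2000.

Feb 25 2000, Mar 31 2000, Apr 28 2000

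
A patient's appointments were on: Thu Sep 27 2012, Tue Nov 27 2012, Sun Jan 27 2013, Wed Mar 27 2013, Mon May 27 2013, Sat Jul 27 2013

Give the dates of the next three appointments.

Gaps: 61, 61, 59, 61, 61 days — not constant. Every event is on the 27th of the month.
Pattern: the 27th of every 2 months.
September 2013: Fri Sep 27 2013.
November 2013: Wed Nov 27 2013.
Next: January 2014 → Mon Jan 27 2014.

Fri Sep 27 2013, Wed Nov 27 2013, Mon Jan 27 2014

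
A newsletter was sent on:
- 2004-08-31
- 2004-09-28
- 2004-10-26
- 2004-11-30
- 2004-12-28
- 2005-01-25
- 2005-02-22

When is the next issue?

Every date is a Tuesday; gaps 28, 28, 35, 28, 28, 28 days.
Each is the last Tuesday of its month (at least one falls on the 29th or later, ruling out '4th Tuesday').
Last Tuesday of March 2005: 2005-03-29.

2005-03-29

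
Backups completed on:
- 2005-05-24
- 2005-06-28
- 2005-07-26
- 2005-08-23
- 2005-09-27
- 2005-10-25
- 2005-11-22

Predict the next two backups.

Gaps: 35, 28, 28, 35, 28, 28 days — a mix of 28 and 35. Every date is a Tuesday.
Each is the 4th Tuesday of its month.
4th Tuesday of December 2005: 2005-12-27.
4th Tuesday of January 2006: 2006-01-24.

2005-12-27, 2006-01-24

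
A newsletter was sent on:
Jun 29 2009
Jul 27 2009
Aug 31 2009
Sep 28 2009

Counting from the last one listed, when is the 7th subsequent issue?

Every date is a Monday; gaps 28, 35, 28 days.
Each is the last Monday of its month (at least one falls on the 29th or later, ruling out '4th Monday').
October 2009 ends with Monday Oct 26 2009.
Last Monday of November 2009: Nov 30 2009.
Last Monday of December 2009: Dec 28 2009.
January 2010 ends with Monday Jan 25 2010.
February 2010 ends with Monday Feb 22 2010.
Last Monday of March 2010: Mar 29 2010.
Last Monday of April 2010: Apr 26 2010.

Apr 26 2010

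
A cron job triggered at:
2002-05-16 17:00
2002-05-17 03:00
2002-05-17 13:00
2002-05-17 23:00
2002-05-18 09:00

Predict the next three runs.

2002-05-18 19:00, 2002-05-19 05:00, 2002-05-19 15:00

Spacing: 10, 10, 10, 10 h — constant 10 h.
2002-05-18 09:00 + 10 h = 2002-05-18 19:00.
2002-05-18 19:00 + 10 h = 2002-05-19 05:00.
2002-05-19 05:00 + 10 h = 2002-05-19 15:00.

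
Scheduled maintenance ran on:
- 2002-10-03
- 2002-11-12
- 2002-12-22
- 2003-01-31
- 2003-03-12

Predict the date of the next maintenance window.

2003-04-21

Every event comes 40 days after the last (40, 40, 40, 40).
2003-03-12 + 40 days = 2003-04-21.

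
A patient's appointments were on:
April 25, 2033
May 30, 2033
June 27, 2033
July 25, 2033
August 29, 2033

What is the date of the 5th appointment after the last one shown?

Every date is a Monday; gaps 35, 28, 28, 35 days.
Each is the last Monday of its month (at least one falls on the 29th or later, ruling out '4th Monday').
Last Monday of September 2033: September 26, 2033.
Last Monday of October 2033: October 31, 2033.
November 2033 ends with Monday November 28, 2033.
Last Monday of December 2033: December 26, 2033.
January 2034 ends with Monday January 30, 2034.

January 30, 2034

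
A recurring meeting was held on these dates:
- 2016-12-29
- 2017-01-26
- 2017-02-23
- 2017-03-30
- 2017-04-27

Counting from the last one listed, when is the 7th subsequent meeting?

2017-11-30

All Thursdays; the gaps (28, 28, 35, 28) vary with month length.
This is the last Thursday of each month.
May 2017 ends with Thursday 2017-05-25.
Last Thursday of June 2017: 2017-06-29.
July 2017 ends with Thursday 2017-07-27.
Last Thursday of August 2017: 2017-08-31.
Last Thursday of September 2017: 2017-09-28.
Last Thursday of October 2017: 2017-10-26.
Last Thursday of November 2017: 2017-11-30.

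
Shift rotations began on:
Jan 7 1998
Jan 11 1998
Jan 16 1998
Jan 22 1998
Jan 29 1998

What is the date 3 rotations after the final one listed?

Gaps: 4, 5, 6, 7 days — each gap is 1 larger than the previous one.
Next gap: 8 days. Jan 29 1998 + 8 days = Feb 6 1998.
Next gap: 9 days. Feb 6 1998 + 9 days = Feb 15 1998.
Next gap: 10 days. Feb 15 1998 + 10 days = Feb 25 1998.

Feb 25 1998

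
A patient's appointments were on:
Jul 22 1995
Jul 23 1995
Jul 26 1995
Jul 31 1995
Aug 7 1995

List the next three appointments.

Gaps: 1, 3, 5, 7 days — each gap is 2 larger than the previous one.
Next gap: 9 days. Aug 7 1995 + 9 days = Aug 16 1995.
Next gap: 11 days. Aug 16 1995 + 11 days = Aug 27 1995.
Next gap: 13 days. Aug 27 1995 + 13 days = Sep 9 1995.

Aug 16 1995, Aug 27 1995, Sep 9 1995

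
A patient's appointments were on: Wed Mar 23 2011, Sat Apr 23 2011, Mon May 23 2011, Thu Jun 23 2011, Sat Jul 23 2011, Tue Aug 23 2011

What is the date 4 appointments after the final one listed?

Each date is the 23rd; the gaps (31, 30, 31, 30, 31) track the month lengths.
The rule is the 23rd of each month.
September 2011: Fri Sep 23 2011.
Next: October 2011 → Sun Oct 23 2011.
Next: November 2011 → Wed Nov 23 2011.
Next: December 2011 → Fri Dec 23 2011.

Fri Dec 23 2011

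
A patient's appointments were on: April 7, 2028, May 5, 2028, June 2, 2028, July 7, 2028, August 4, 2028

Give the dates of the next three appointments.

All dates are Fridays, 28, 28, 35, 28 days apart.
Specifically, the 1st Friday of each month.
1st Friday of September 2028: September 1, 2028.
October 2028 — 1st Friday is October 6, 2028.
1st Friday of November 2028: November 3, 2028.

September 1, 2028; October 6, 2028; November 3, 2028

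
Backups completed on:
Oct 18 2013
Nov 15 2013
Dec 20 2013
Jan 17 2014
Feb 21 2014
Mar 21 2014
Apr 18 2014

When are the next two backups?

May 16 2014, Jun 20 2014

All dates are Fridays, 28, 35, 28, 35, 28, 28 days apart.
Specifically, the 3rd Friday of each month.
3rd Friday of May 2014: May 16 2014.
3rd Friday of June 2014: Jun 20 2014.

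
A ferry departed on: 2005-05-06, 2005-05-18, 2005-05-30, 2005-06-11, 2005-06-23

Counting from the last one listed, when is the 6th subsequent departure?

2005-09-03

Every event comes 12 days after the last (12, 12, 12, 12).
2005-06-23 + 12 days = 2005-07-05.
2005-07-05 + 12 days = 2005-07-17.
2005-07-17 + 12 days = 2005-07-29.
2005-07-29 + 12 days = 2005-08-10.
2005-08-10 + 12 days = 2005-08-22.
2005-08-22 + 12 days = 2005-09-03.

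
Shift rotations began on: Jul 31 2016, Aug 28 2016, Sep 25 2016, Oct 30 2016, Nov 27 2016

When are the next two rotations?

Dec 25 2016, Jan 29 2017

Every date is a Sunday; gaps 28, 28, 35, 28 days.
Each is the last Sunday of its month (at least one falls on the 29th or later, ruling out '4th Sunday').
Last Sunday of December 2016: Dec 25 2016.
Last Sunday of January 2017: Jan 29 2017.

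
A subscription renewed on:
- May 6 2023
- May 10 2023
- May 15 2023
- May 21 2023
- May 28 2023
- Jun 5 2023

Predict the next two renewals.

The spacing grows by 1 each time: 4, 5, 6, 7, 8 days.
Next gap: 9 days. Jun 5 2023 + 9 days = Jun 14 2023.
Next gap: 10 days. Jun 14 2023 + 10 days = Jun 24 2023.

Jun 14 2023, Jun 24 2023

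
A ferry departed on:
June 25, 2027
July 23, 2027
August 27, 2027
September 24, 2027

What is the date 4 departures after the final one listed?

Gaps: 28, 35, 28 days — a mix of 28 and 35. Every date is a Friday.
Each is the 4th Friday of its month.
October 2027 — 4th Friday is October 22, 2027.
4th Friday of November 2027: November 26, 2027.
December 2027 — 4th Friday is December 24, 2027.
4th Friday of January 2028: January 28, 2028.

January 28, 2028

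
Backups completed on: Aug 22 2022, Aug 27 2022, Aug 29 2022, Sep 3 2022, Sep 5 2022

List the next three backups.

Sep 10 2022, Sep 12 2022, Sep 17 2022

The gap pattern 5, 2, 5, 2 repeats every 2 events.
These are the Mondays and Saturdays of each week.
The following Saturday is Sep 10 2022.
Next Monday: Sep 12 2022.
The following Saturday is Sep 17 2022.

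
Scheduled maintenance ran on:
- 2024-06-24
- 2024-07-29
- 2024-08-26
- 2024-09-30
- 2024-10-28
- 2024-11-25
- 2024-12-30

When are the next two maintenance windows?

2025-01-27, 2025-02-24

These are Mondays with 35, 28, 35, 28, 28, 35-day gaps.
Each is the final Monday of its month — 2024-07-29 is past the 28th, so '4th Monday' doesn't fit.
January 2025 ends with Monday 2025-01-27.
February 2025 ends with Monday 2025-02-24.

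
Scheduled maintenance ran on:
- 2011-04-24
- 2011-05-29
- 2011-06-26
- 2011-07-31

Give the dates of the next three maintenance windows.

Every date is a Sunday; gaps 35, 28, 35 days.
Each is the last Sunday of its month (at least one falls on the 29th or later, ruling out '4th Sunday').
August 2011 ends with Sunday 2011-08-28.
September 2011 ends with Sunday 2011-09-25.
Last Sunday of October 2011: 2011-10-30.

2011-08-28, 2011-09-25, 2011-10-30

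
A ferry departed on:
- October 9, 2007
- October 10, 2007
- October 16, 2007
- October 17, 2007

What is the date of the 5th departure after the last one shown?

November 6, 2007

The gap pattern 1, 6, 1 repeats every 2 events.
These are the Tuesdays and Wednesdays of each week.
The following Tuesday is October 23, 2007.
Next Wednesday: October 24, 2007.
The following Tuesday is October 30, 2007.
The following Wednesday is October 31, 2007.
The following Tuesday is November 6, 2007.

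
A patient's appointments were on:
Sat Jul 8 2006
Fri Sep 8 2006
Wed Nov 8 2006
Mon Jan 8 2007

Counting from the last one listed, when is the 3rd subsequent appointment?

Sun Jul 8 2007

The day-of-month is always 8 (62, 61, 61 days between events).
So this recurs on the 8th of every 2 months.
Next: March 2007 → Thu Mar 8 2007.
May 2007: Tue May 8 2007.
July 2007: Sun Jul 8 2007.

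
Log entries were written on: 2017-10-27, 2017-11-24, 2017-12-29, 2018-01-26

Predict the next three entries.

2018-02-23, 2018-03-30, 2018-04-27

All Fridays; the gaps (28, 35, 28) vary with month length.
This is the last Friday of each month.
Last Friday of February 2018: 2018-02-23.
March 2018 ends with Friday 2018-03-30.
April 2018 ends with Friday 2018-04-27.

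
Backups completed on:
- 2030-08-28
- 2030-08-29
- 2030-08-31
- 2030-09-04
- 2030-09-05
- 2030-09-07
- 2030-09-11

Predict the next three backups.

Every event lands on a Wednesday or Thursday or Saturday (gaps cycle 1, 2, 4, 1, 2, 4).
So the schedule is: every Wednesday, Thursday and Saturday.
The following Thursday is 2030-09-12.
The following Saturday is 2030-09-14.
Next Wednesday: 2030-09-18.

2030-09-12, 2030-09-14, 2030-09-18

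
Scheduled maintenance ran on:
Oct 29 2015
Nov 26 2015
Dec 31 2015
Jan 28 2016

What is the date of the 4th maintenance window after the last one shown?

May 26 2016

These are Thursdays with 28, 35, 28-day gaps.
Each is the final Thursday of its month — Oct 29 2015 is past the 28th, so '4th Thursday' doesn't fit.
Last Thursday of February 2016: Feb 25 2016.
March 2016 ends with Thursday Mar 31 2016.
April 2016 ends with Thursday Apr 28 2016.
Last Thursday of May 2016: May 26 2016.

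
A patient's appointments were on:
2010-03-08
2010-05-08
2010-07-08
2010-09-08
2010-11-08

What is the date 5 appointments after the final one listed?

Gaps: 61, 61, 62, 61 days — not constant. Every event is on the 8th of the month.
Pattern: the 8th of every 2 months.
Next: January 2011 → 2011-01-08.
March 2011: 2011-03-08.
Next: May 2011 → 2011-05-08.
Next: July 2011 → 2011-07-08.
Next: September 2011 → 2011-09-08.

2011-09-08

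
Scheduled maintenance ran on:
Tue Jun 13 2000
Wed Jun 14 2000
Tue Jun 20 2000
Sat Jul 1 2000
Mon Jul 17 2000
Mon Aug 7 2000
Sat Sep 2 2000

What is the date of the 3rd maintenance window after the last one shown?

Intervals are 1, 6, 11, 16, 21, 26 days — an arithmetic progression with common difference 5.
Next gap: 31 days. Sat Sep 2 2000 + 31 days = Tue Oct 3 2000.
Next gap: 36 days. Tue Oct 3 2000 + 36 days = Wed Nov 8 2000.
Next gap: 41 days. Wed Nov 8 2000 + 41 days = Tue Dec 19 2000.

Tue Dec 19 2000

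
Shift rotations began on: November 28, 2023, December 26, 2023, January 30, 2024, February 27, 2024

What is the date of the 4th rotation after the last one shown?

All Tuesdays; the gaps (28, 35, 28) vary with month length.
This is the last Tuesday of each month.
Last Tuesday of March 2024: March 26, 2024.
Last Tuesday of April 2024: April 30, 2024.
May 2024 ends with Tuesday May 28, 2024.
Last Tuesday of June 2024: June 25, 2024.

June 25, 2024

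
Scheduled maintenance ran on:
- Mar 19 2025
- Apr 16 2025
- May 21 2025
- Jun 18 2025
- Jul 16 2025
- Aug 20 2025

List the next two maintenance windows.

Gaps: 28, 35, 28, 28, 35 days — a mix of 28 and 35. Every date is a Wednesday.
Each is the 3rd Wednesday of its month.
September 2025 — 3rd Wednesday is Sep 17 2025.
October 2025 — 3rd Wednesday is Oct 15 2025.

Sep 17 2025, Oct 15 2025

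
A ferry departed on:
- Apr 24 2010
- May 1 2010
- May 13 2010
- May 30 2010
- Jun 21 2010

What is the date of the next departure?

Gaps: 7, 12, 17, 22 days — each gap is 5 larger than the previous one.
Next gap: 27 days. Jun 21 2010 + 27 days = Jul 18 2010.

Jul 18 2010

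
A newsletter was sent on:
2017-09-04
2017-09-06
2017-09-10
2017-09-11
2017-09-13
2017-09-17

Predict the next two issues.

Every event lands on a Monday or Wednesday or Sunday (gaps cycle 2, 4, 1, 2, 4).
So the schedule is: every Monday, Wednesday and Sunday.
The following Monday is 2017-09-18.
The following Wednesday is 2017-09-20.

2017-09-18, 2017-09-20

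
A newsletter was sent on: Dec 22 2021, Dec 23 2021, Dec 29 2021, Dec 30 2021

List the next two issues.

Every event lands on a Wednesday or Thursday (gaps cycle 1, 6, 1).
So the schedule is: every Wednesday and Thursday.
The following Wednesday is Jan 5 2022.
Next Thursday: Jan 6 2022.

Jan 5 2022, Jan 6 2022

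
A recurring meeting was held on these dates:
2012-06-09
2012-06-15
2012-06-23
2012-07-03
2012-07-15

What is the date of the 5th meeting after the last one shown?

The spacing grows by 2 each time: 6, 8, 10, 12 days.
Next gap: 14 days. 2012-07-15 + 14 days = 2012-07-29.
Next gap: 16 days. 2012-07-29 + 16 days = 2012-08-14.
Next gap: 18 days. 2012-08-14 + 18 days = 2012-09-01.
Next gap: 20 days. 2012-09-01 + 20 days = 2012-09-21.
Next gap: 22 days. 2012-09-21 + 22 days = 2012-10-13.

2012-10-13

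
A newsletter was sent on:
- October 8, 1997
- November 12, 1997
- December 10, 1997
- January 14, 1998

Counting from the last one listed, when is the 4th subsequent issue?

These are Wednesdays at 28- or 35-day spacing (35, 28, 35).
The pattern: 2nd Wednesday of the month.
February 1998 — 2nd Wednesday is February 11, 1998.
2nd Wednesday of March 1998: March 11, 1998.
2nd Wednesday of April 1998: April 8, 1998.
May 1998 — 2nd Wednesday is May 13, 1998.

May 13, 1998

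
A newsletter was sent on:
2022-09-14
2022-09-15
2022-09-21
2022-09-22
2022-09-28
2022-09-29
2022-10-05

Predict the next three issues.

Every event lands on a Wednesday or Thursday (gaps cycle 1, 6, 1, 6, 1, 6).
So the schedule is: every Wednesday and Thursday.
The following Thursday is 2022-10-06.
Next Wednesday: 2022-10-12.
Next Thursday: 2022-10-13.

2022-10-06, 2022-10-12, 2022-10-13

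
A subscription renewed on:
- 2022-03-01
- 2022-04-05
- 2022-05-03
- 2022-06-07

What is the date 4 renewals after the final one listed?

2022-10-04

These are Tuesdays at 28- or 35-day spacing (35, 28, 35).
The pattern: 1st Tuesday of the month.
1st Tuesday of July 2022: 2022-07-05.
1st Tuesday of August 2022: 2022-08-02.
September 2022 — 1st Tuesday is 2022-09-06.
October 2022 — 1st Tuesday is 2022-10-04.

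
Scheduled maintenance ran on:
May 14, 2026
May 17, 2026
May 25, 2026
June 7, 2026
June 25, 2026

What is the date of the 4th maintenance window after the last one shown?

Gaps: 3, 8, 13, 18 days — each gap is 5 larger than the previous one.
Next gap: 23 days. June 25, 2026 + 23 days = July 18, 2026.
Next gap: 28 days. July 18, 2026 + 28 days = August 15, 2026.
Next gap: 33 days. August 15, 2026 + 33 days = September 17, 2026.
Next gap: 38 days. September 17, 2026 + 38 days = October 25, 2026.

October 25, 2026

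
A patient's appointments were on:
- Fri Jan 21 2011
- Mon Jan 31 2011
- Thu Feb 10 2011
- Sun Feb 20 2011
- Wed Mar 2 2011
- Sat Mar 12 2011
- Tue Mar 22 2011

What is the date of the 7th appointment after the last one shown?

Gaps between consecutive events: 10, 10, 10, 10, 10, 10 days — a constant 10-day interval.
Tue Mar 22 2011 + 10 days = Fri Apr 1 2011.
Fri Apr 1 2011 + 10 days = Mon Apr 11 2011.
Mon Apr 11 2011 + 10 days = Thu Apr 21 2011.
Thu Apr 21 2011 + 10 days = Sun May 1 2011.
Sun May 1 2011 + 10 days = Wed May 11 2011.
Wed May 11 2011 + 10 days = Sat May 21 2011.
Sat May 21 2011 + 10 days = Tue May 31 2011.

Tue May 31 2011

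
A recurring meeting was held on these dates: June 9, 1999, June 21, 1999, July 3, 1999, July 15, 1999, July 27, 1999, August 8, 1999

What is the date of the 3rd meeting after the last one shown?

September 13, 1999

Every event comes 12 days after the last (12, 12, 12, 12, 12).
August 8, 1999 + 12 days = August 20, 1999.
August 20, 1999 + 12 days = September 1, 1999.
September 1, 1999 + 12 days = September 13, 1999.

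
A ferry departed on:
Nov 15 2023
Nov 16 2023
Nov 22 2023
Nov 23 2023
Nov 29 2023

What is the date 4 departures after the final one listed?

The gap pattern 1, 6, 1, 6 repeats every 2 events.
These are the Wednesdays and Thursdays of each week.
Next Thursday: Nov 30 2023.
Next Wednesday: Dec 6 2023.
The following Thursday is Dec 7 2023.
Next Wednesday: Dec 13 2023.

Dec 13 2023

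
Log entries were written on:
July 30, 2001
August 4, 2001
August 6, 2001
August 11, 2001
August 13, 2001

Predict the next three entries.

August 18, 2001; August 20, 2001; August 25, 2001

The gap pattern 5, 2, 5, 2 repeats every 2 events.
These are the Mondays and Saturdays of each week.
The following Saturday is August 18, 2001.
The following Monday is August 20, 2001.
The following Saturday is August 25, 2001.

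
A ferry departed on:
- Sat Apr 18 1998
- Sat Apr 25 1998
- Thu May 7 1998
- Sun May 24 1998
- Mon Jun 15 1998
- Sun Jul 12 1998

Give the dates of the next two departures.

Thu Aug 13 1998, Sat Sep 19 1998

Gaps: 7, 12, 17, 22, 27 days — each gap is 5 larger than the previous one.
Next gap: 32 days. Sun Jul 12 1998 + 32 days = Thu Aug 13 1998.
Next gap: 37 days. Thu Aug 13 1998 + 37 days = Sat Sep 19 1998.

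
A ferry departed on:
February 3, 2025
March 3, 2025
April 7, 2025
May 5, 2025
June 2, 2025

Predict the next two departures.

All dates are Mondays, 28, 35, 28, 28 days apart.
Specifically, the 1st Monday of each month.
July 2025 — 1st Monday is July 7, 2025.
August 2025 — 1st Monday is August 4, 2025.

July 7, 2025; August 4, 2025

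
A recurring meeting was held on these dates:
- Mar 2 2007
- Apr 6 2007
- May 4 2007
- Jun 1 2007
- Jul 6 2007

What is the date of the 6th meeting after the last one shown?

These are Fridays at 28- or 35-day spacing (35, 28, 28, 35).
The pattern: 1st Friday of the month.
1st Friday of August 2007: Aug 3 2007.
1st Friday of September 2007: Sep 7 2007.
October 2007 — 1st Friday is Oct 5 2007.
1st Friday of November 2007: Nov 2 2007.
December 2007 — 1st Friday is Dec 7 2007.
January 2008 — 1st Friday is Jan 4 2008.

Jan 4 2008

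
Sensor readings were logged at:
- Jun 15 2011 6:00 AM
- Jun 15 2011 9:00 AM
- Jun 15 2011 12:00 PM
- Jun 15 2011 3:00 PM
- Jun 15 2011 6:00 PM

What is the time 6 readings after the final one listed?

The interval is a steady 3 hours (3, 3, 3, 3).
Jun 15 2011 6:00 PM + 3 h = Jun 15 2011 9:00 PM.
Jun 15 2011 9:00 PM + 3 h = Jun 16 2011 12:00 AM.
Jun 16 2011 12:00 AM + 3 h = Jun 16 2011 3:00 AM.
Jun 16 2011 3:00 AM + 3 h = Jun 16 2011 6:00 AM.
Jun 16 2011 6:00 AM + 3 h = Jun 16 2011 9:00 AM.
Jun 16 2011 9:00 AM + 3 h = Jun 16 2011 12:00 PM.

Jun 16 2011 12:00 PM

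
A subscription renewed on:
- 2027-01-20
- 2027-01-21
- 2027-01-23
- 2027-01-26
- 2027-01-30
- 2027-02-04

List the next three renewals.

Intervals are 1, 2, 3, 4, 5 days — an arithmetic progression with common difference 1.
Next gap: 6 days. 2027-02-04 + 6 days = 2027-02-10.
Next gap: 7 days. 2027-02-10 + 7 days = 2027-02-17.
Next gap: 8 days. 2027-02-17 + 8 days = 2027-02-25.

2027-02-10, 2027-02-17, 2027-02-25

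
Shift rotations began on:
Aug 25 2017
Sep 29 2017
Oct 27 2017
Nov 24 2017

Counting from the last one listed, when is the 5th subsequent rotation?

These are Fridays with 35, 28, 28-day gaps.
Each is the final Friday of its month — Sep 29 2017 is past the 28th, so '4th Friday' doesn't fit.
December 2017 ends with Friday Dec 29 2017.
January 2018 ends with Friday Jan 26 2018.
February 2018 ends with Friday Feb 23 2018.
Last Friday of March 2018: Mar 30 2018.
April 2018 ends with Friday Apr 27 2018.

Apr 27 2018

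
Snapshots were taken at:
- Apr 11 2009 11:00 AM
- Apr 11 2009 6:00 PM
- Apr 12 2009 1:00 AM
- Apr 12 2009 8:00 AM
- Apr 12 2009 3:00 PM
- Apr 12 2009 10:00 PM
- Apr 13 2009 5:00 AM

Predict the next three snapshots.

The interval is a steady 7 hours (7, 7, 7, 7, 7, 7).
Apr 13 2009 5:00 AM + 7 h = Apr 13 2009 12:00 PM.
Apr 13 2009 12:00 PM + 7 h = Apr 13 2009 7:00 PM.
Apr 13 2009 7:00 PM + 7 h = Apr 14 2009 2:00 AM.

Apr 13 2009 12:00 PM, Apr 13 2009 7:00 PM, Apr 14 2009 2:00 AM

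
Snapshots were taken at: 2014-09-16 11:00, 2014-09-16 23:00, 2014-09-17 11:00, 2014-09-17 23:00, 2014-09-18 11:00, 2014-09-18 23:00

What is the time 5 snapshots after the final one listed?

Spacing: 12, 12, 12, 12, 12 h — constant 12 h.
2014-09-18 23:00 + 12 h = 2014-09-19 11:00.
2014-09-19 11:00 + 12 h = 2014-09-19 23:00.
2014-09-19 23:00 + 12 h = 2014-09-20 11:00.
2014-09-20 11:00 + 12 h = 2014-09-20 23:00.
2014-09-20 23:00 + 12 h = 2014-09-21 11:00.

2014-09-21 11:00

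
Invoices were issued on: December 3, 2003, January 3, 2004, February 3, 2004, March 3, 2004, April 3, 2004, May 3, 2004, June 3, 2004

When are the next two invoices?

July 3, 2004; August 3, 2004

The day-of-month is always 3 (31, 31, 29, 31, 30, 31 days between events).
So this recurs on the 3rd of each month.
Next: July 2004 → July 3, 2004.
August 2004: August 3, 2004.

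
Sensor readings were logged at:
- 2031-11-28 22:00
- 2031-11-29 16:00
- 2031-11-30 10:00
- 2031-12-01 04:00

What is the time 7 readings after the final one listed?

2031-12-06 10:00

The interval is a steady 18 hours (18, 18, 18).
2031-12-01 04:00 + 18 h = 2031-12-01 22:00.
2031-12-01 22:00 + 18 h = 2031-12-02 16:00.
2031-12-02 16:00 + 18 h = 2031-12-03 10:00.
2031-12-03 10:00 + 18 h = 2031-12-04 04:00.
2031-12-04 04:00 + 18 h = 2031-12-04 22:00.
2031-12-04 22:00 + 18 h = 2031-12-05 16:00.
2031-12-05 16:00 + 18 h = 2031-12-06 10:00.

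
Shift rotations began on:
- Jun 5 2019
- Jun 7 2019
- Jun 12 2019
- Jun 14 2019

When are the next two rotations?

Gaps: 2, 5, 2 days — not constant, but cyclic with period 2.
The events fall on every Wednesday and Friday.
Next Wednesday: Jun 19 2019.
Next Friday: Jun 21 2019.

Jun 19 2019, Jun 21 2019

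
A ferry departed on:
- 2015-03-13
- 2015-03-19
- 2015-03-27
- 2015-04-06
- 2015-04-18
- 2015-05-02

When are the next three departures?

Gaps: 6, 8, 10, 12, 14 days — each gap is 2 larger than the previous one.
Next gap: 16 days. 2015-05-02 + 16 days = 2015-05-18.
Next gap: 18 days. 2015-05-18 + 18 days = 2015-06-05.
Next gap: 20 days. 2015-06-05 + 20 days = 2015-06-25.

2015-05-18, 2015-06-05, 2015-06-25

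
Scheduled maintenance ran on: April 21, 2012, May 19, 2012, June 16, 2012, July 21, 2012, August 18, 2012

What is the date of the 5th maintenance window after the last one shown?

January 19, 2013

These are Saturdays at 28- or 35-day spacing (28, 28, 35, 28).
The pattern: 3rd Saturday of the month.
September 2012 — 3rd Saturday is September 15, 2012.
October 2012 — 3rd Saturday is October 20, 2012.
3rd Saturday of November 2012: November 17, 2012.
3rd Saturday of December 2012: December 15, 2012.
January 2013 — 3rd Saturday is January 19, 2013.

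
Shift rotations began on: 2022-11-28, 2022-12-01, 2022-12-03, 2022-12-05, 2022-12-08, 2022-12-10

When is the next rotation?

2022-12-12

The gap pattern 3, 2, 2, 3, 2 repeats every 3 events.
These are the Mondays, Thursdays and Saturdays of each week.
Next Monday: 2022-12-12.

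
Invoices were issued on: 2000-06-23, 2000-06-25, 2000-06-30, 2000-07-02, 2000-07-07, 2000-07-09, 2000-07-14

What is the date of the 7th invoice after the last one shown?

Gaps: 2, 5, 2, 5, 2, 5 days — not constant, but cyclic with period 2.
The events fall on every Friday and Sunday.
Next Sunday: 2000-07-16.
The following Friday is 2000-07-21.
Next Sunday: 2000-07-23.
Next Friday: 2000-07-28.
Next Sunday: 2000-07-30.
The following Friday is 2000-08-04.
Next Sunday: 2000-08-06.

2000-08-06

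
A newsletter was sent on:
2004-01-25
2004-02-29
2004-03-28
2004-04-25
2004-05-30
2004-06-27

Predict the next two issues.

These are Sundays with 35, 28, 28, 35, 28-day gaps.
Each is the final Sunday of its month — 2004-02-29 is past the 28th, so '4th Sunday' doesn't fit.
July 2004 ends with Sunday 2004-07-25.
August 2004 ends with Sunday 2004-08-29.

2004-07-25, 2004-08-29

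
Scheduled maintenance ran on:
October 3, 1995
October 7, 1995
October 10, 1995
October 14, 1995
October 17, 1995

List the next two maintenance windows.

Every event lands on a Tuesday or Saturday (gaps cycle 4, 3, 4, 3).
So the schedule is: every Tuesday and Saturday.
Next Saturday: October 21, 1995.
The following Tuesday is October 24, 1995.

October 21, 1995; October 24, 1995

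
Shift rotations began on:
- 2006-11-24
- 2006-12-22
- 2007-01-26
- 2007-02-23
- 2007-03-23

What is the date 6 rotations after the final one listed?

2007-09-28

All dates are Fridays, 28, 35, 28, 28 days apart.
Specifically, the 4th Friday of each month.
April 2007 — 4th Friday is 2007-04-27.
4th Friday of May 2007: 2007-05-25.
June 2007 — 4th Friday is 2007-06-22.
July 2007 — 4th Friday is 2007-07-27.
4th Friday of August 2007: 2007-08-24.
September 2007 — 4th Friday is 2007-09-28.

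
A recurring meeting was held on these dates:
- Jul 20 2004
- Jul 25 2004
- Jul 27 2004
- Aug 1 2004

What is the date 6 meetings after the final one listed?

The gap pattern 5, 2, 5 repeats every 2 events.
These are the Tuesdays and Sundays of each week.
Next Tuesday: Aug 3 2004.
The following Sunday is Aug 8 2004.
Next Tuesday: Aug 10 2004.
Next Sunday: Aug 15 2004.
The following Tuesday is Aug 17 2004.
Next Sunday: Aug 22 2004.

Aug 22 2004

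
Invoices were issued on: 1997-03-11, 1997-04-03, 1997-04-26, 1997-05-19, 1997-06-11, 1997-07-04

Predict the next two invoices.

1997-07-27, 1997-08-19

The spacing is 23, 23, 23, 23, 23 days — always 23 days.
1997-07-04 + 23 days = 1997-07-27.
1997-07-27 + 23 days = 1997-08-19.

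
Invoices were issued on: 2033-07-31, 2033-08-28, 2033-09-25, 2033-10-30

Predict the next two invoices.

2033-11-27, 2033-12-25

All Sundays; the gaps (28, 28, 35) vary with month length.
This is the last Sunday of each month.
Last Sunday of November 2033: 2033-11-27.
Last Sunday of December 2033: 2033-12-25.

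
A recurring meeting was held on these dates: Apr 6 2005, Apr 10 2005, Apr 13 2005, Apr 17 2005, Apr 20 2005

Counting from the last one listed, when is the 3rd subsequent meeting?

Gaps: 4, 3, 4, 3 days — not constant, but cyclic with period 2.
The events fall on every Wednesday and Sunday.
Next Sunday: Apr 24 2005.
Next Wednesday: Apr 27 2005.
The following Sunday is May 1 2005.

May 1 2005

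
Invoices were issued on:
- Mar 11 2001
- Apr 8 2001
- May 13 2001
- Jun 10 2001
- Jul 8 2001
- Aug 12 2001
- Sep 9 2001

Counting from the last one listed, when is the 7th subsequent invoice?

These are Sundays at 28- or 35-day spacing (28, 35, 28, 28, 35, 28).
The pattern: 2nd Sunday of the month.
2nd Sunday of October 2001: Oct 14 2001.
2nd Sunday of November 2001: Nov 11 2001.
2nd Sunday of December 2001: Dec 9 2001.
January 2002 — 2nd Sunday is Jan 13 2002.
2nd Sunday of February 2002: Feb 10 2002.
March 2002 — 2nd Sunday is Mar 10 2002.
2nd Sunday of April 2002: Apr 14 2002.

Apr 14 2002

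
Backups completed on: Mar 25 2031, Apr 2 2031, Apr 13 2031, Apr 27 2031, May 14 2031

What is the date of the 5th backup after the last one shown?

Sep 21 2031

Intervals are 8, 11, 14, 17 days — an arithmetic progression with common difference 3.
Next gap: 20 days. May 14 2031 + 20 days = Jun 3 2031.
Next gap: 23 days. Jun 3 2031 + 23 days = Jun 26 2031.
Next gap: 26 days. Jun 26 2031 + 26 days = Jul 22 2031.
Next gap: 29 days. Jul 22 2031 + 29 days = Aug 20 2031.
Next gap: 32 days. Aug 20 2031 + 32 days = Sep 21 2031.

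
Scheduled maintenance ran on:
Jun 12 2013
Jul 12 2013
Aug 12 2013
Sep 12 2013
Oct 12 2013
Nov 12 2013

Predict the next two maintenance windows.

The day-of-month is always 12 (30, 31, 31, 30, 31 days between events).
So this recurs on the 12th of each month.
December 2013: Dec 12 2013.
January 2014: Jan 12 2014.

Dec 12 2013, Jan 12 2014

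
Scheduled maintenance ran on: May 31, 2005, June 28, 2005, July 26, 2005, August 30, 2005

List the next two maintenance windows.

September 27, 2005; October 25, 2005

All Tuesdays; the gaps (28, 28, 35) vary with month length.
This is the last Tuesday of each month.
September 2005 ends with Tuesday September 27, 2005.
October 2005 ends with Tuesday October 25, 2005.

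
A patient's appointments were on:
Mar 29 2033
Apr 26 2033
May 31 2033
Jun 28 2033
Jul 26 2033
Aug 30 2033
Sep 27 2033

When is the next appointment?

Oct 25 2033

Every date is a Tuesday; gaps 28, 35, 28, 28, 35, 28 days.
Each is the last Tuesday of its month (at least one falls on the 29th or later, ruling out '4th Tuesday').
October 2033 ends with Tuesday Oct 25 2033.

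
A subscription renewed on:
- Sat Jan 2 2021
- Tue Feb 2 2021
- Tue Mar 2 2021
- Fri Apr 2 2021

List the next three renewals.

Gaps: 31, 28, 31 days — not constant. Every event is on the 2nd of the month.
Pattern: the 2nd of each month.
May 2021: Sun May 2 2021.
Next: June 2021 → Wed Jun 2 2021.
Next: July 2021 → Fri Jul 2 2021.

Sun May 2 2021, Wed Jun 2 2021, Fri Jul 2 2021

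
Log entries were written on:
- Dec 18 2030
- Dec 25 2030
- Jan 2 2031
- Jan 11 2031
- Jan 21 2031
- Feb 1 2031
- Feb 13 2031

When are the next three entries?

The spacing grows by 1 each time: 7, 8, 9, 10, 11, 12 days.
Next gap: 13 days. Feb 13 2031 + 13 days = Feb 26 2031.
Next gap: 14 days. Feb 26 2031 + 14 days = Mar 12 2031.
Next gap: 15 days. Mar 12 2031 + 15 days = Mar 27 2031.

Feb 26 2031, Mar 12 2031, Mar 27 2031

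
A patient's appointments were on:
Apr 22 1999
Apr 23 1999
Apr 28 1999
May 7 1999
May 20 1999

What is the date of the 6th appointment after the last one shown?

The spacing grows by 4 each time: 1, 5, 9, 13 days.
Next gap: 17 days. May 20 1999 + 17 days = Jun 6 1999.
Next gap: 21 days. Jun 6 1999 + 21 days = Jun 27 1999.
Next gap: 25 days. Jun 27 1999 + 25 days = Jul 22 1999.
Next gap: 29 days. Jul 22 1999 + 29 days = Aug 20 1999.
Next gap: 33 days. Aug 20 1999 + 33 days = Sep 22 1999.
Next gap: 37 days. Sep 22 1999 + 37 days = Oct 29 1999.

Oct 29 1999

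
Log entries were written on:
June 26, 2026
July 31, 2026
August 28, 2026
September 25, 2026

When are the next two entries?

October 30, 2026; November 27, 2026

All Fridays; the gaps (35, 28, 28) vary with month length.
This is the last Friday of each month.
Last Friday of October 2026: October 30, 2026.
Last Friday of November 2026: November 27, 2026.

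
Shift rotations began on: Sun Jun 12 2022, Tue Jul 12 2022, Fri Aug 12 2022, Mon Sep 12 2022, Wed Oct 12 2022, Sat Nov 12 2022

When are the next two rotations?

Mon Dec 12 2022, Thu Jan 12 2023

The day-of-month is always 12 (30, 31, 31, 30, 31 days between events).
So this recurs on the 12th of each month.
Next: December 2022 → Mon Dec 12 2022.
Next: January 2023 → Thu Jan 12 2023.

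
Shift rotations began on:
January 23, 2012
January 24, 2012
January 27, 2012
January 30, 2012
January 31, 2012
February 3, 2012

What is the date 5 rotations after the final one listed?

February 14, 2012

The gap pattern 1, 3, 3, 1, 3 repeats every 3 events.
These are the Mondays, Tuesdays and Fridays of each week.
Next Monday: February 6, 2012.
The following Tuesday is February 7, 2012.
Next Friday: February 10, 2012.
The following Monday is February 13, 2012.
Next Tuesday: February 14, 2012.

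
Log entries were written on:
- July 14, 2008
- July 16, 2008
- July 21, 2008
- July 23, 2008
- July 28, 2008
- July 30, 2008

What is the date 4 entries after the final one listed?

August 13, 2008

Every event lands on a Monday or Wednesday (gaps cycle 2, 5, 2, 5, 2).
So the schedule is: every Monday and Wednesday.
Next Monday: August 4, 2008.
Next Wednesday: August 6, 2008.
Next Monday: August 11, 2008.
Next Wednesday: August 13, 2008.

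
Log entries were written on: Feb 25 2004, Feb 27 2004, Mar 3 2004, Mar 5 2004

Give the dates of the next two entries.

Every event lands on a Wednesday or Friday (gaps cycle 2, 5, 2).
So the schedule is: every Wednesday and Friday.
The following Wednesday is Mar 10 2004.
Next Friday: Mar 12 2004.

Mar 10 2004, Mar 12 2004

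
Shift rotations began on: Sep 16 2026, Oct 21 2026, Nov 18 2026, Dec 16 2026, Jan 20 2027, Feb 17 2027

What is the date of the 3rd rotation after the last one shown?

May 19 2027

These are Wednesdays at 28- or 35-day spacing (35, 28, 28, 35, 28).
The pattern: 3rd Wednesday of the month.
3rd Wednesday of March 2027: Mar 17 2027.
April 2027 — 3rd Wednesday is Apr 21 2027.
May 2027 — 3rd Wednesday is May 19 2027.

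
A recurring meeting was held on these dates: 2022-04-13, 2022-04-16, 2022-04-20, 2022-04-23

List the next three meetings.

2022-04-27, 2022-04-30, 2022-05-04

Gaps: 3, 4, 3 days — not constant, but cyclic with period 2.
The events fall on every Wednesday and Saturday.
Next Wednesday: 2022-04-27.
Next Saturday: 2022-04-30.
The following Wednesday is 2022-05-04.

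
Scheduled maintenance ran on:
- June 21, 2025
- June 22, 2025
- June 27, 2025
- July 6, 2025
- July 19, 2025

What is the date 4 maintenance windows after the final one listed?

October 19, 2025

The spacing grows by 4 each time: 1, 5, 9, 13 days.
Next gap: 17 days. July 19, 2025 + 17 days = August 5, 2025.
Next gap: 21 days. August 5, 2025 + 21 days = August 26, 2025.
Next gap: 25 days. August 26, 2025 + 25 days = September 20, 2025.
Next gap: 29 days. September 20, 2025 + 29 days = October 19, 2025.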